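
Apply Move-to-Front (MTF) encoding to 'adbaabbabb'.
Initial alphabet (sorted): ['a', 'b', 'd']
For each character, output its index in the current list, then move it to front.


MTF encoding:
'a': index 0 in ['a', 'b', 'd'] -> ['a', 'b', 'd']
'd': index 2 in ['a', 'b', 'd'] -> ['d', 'a', 'b']
'b': index 2 in ['d', 'a', 'b'] -> ['b', 'd', 'a']
'a': index 2 in ['b', 'd', 'a'] -> ['a', 'b', 'd']
'a': index 0 in ['a', 'b', 'd'] -> ['a', 'b', 'd']
'b': index 1 in ['a', 'b', 'd'] -> ['b', 'a', 'd']
'b': index 0 in ['b', 'a', 'd'] -> ['b', 'a', 'd']
'a': index 1 in ['b', 'a', 'd'] -> ['a', 'b', 'd']
'b': index 1 in ['a', 'b', 'd'] -> ['b', 'a', 'd']
'b': index 0 in ['b', 'a', 'd'] -> ['b', 'a', 'd']


Output: [0, 2, 2, 2, 0, 1, 0, 1, 1, 0]


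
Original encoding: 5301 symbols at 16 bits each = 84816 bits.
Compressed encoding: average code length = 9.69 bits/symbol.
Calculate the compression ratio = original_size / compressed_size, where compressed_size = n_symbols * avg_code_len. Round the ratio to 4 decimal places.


original_size = n_symbols * orig_bits = 5301 * 16 = 84816 bits
compressed_size = n_symbols * avg_code_len = 5301 * 9.69 = 51366.69 bits
ratio = original_size / compressed_size = 84816 / 51366.69 = 1.6512

Compression ratio = 1.6512


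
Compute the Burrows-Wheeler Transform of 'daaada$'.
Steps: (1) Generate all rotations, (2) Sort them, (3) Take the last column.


Rotations (sorted):
  0: $daaada -> last char: a
  1: a$daaad -> last char: d
  2: aaada$d -> last char: d
  3: aada$da -> last char: a
  4: ada$daa -> last char: a
  5: da$daaa -> last char: a
  6: daaada$ -> last char: $


BWT = addaaa$


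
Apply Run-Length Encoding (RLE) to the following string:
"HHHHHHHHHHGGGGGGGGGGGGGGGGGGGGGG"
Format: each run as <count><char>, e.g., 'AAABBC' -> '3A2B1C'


Scanning runs left to right:
  i=0: run of 'H' x 10 -> '10H'
  i=10: run of 'G' x 22 -> '22G'

RLE = 10H22G


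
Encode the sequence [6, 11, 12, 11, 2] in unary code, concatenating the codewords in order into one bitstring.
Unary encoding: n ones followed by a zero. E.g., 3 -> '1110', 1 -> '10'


Encode each number as n ones followed by a terminating 0:
  6 -> 1111110 (7 bits)
  11 -> 111111111110 (12 bits)
  12 -> 1111111111110 (13 bits)
  11 -> 111111111110 (12 bits)
  2 -> 110 (3 bits)
Total length = 7 + 12 + 13 + 12 + 3 = 47 bits.

Unary([6, 11, 12, 11, 2]) = 11111101111111111101111111111110111111111110110 (47 bits)


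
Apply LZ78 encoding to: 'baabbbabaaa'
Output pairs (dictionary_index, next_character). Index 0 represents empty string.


LZ78 encoding steps:
Dictionary: {0: ''}
Step 1: w='' (idx 0), next='b' -> output (0, 'b'), add 'b' as idx 1
Step 2: w='' (idx 0), next='a' -> output (0, 'a'), add 'a' as idx 2
Step 3: w='a' (idx 2), next='b' -> output (2, 'b'), add 'ab' as idx 3
Step 4: w='b' (idx 1), next='b' -> output (1, 'b'), add 'bb' as idx 4
Step 5: w='ab' (idx 3), next='a' -> output (3, 'a'), add 'aba' as idx 5
Step 6: w='a' (idx 2), next='a' -> output (2, 'a'), add 'aa' as idx 6


Encoded: [(0, 'b'), (0, 'a'), (2, 'b'), (1, 'b'), (3, 'a'), (2, 'a')]


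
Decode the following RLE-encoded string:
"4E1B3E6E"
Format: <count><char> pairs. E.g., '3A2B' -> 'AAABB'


Expanding each <count><char> pair:
  4E -> 'EEEE'
  1B -> 'B'
  3E -> 'EEE'
  6E -> 'EEEEEE'

Decoded = EEEEBEEEEEEEEE


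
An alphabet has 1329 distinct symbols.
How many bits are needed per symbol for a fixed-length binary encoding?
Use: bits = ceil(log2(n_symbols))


log2(1329) = 10.3761
Bracket: 2^10 = 1024 < 1329 <= 2^11 = 2048
So ceil(log2(1329)) = 11

bits = ceil(log2(1329)) = ceil(10.3761) = 11 bits


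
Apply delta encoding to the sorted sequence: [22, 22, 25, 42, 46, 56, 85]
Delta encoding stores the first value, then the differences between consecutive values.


First value: 22
Deltas:
  22 - 22 = 0
  25 - 22 = 3
  42 - 25 = 17
  46 - 42 = 4
  56 - 46 = 10
  85 - 56 = 29


Delta encoded: [22, 0, 3, 17, 4, 10, 29]


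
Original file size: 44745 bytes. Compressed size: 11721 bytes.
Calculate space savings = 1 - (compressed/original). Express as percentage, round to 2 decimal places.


ratio = compressed/original = 11721/44745 = 0.261951
savings = 1 - ratio = 1 - 0.261951 = 0.738049
as a percentage: 0.738049 * 100 = 73.8%

Space savings = 1 - 11721/44745 = 73.8%


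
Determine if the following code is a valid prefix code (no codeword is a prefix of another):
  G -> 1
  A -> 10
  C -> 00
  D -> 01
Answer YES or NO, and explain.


Checking each pair (does one codeword prefix another?):
  G='1' vs A='10': prefix -- VIOLATION

NO -- this is NOT a valid prefix code. G (1) is a prefix of A (10).


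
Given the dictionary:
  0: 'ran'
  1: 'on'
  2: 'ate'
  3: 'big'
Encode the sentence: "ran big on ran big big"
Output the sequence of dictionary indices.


Look up each word in the dictionary:
  'ran' -> 0
  'big' -> 3
  'on' -> 1
  'ran' -> 0
  'big' -> 3
  'big' -> 3

Encoded: [0, 3, 1, 0, 3, 3]


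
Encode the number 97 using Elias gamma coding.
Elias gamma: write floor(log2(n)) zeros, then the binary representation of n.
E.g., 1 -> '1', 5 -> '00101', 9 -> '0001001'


num_bits = floor(log2(97)) + 1 = 7
leading_zeros = num_bits - 1 = 6
binary(97) = 1100001

Elias gamma(97) = '000000' + '1100001' = 0000001100001 (13 bits)


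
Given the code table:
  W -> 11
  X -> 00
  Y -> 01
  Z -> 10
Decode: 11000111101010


Decoding:
11 -> W
00 -> X
01 -> Y
11 -> W
10 -> Z
10 -> Z
10 -> Z


Result: WXYWZZZ


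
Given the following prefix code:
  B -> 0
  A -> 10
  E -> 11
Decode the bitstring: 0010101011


Decoding step by step:
Bits 0 -> B
Bits 0 -> B
Bits 10 -> A
Bits 10 -> A
Bits 10 -> A
Bits 11 -> E


Decoded message: BBAAAE


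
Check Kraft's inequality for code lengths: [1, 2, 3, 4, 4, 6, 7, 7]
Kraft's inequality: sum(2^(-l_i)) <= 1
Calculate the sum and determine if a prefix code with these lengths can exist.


Sum = 2^(-1) + 2^(-2) + 2^(-3) + 2^(-4) + 2^(-4) + 2^(-6) + 2^(-7) + 2^(-7)
    = 0.5 + 0.25 + 0.125 + 0.0625 + 0.0625 + 0.015625 + 0.0078125 + 0.0078125
    = 132/128 = 1.03125
Since 1.03125 > 1, Kraft's inequality is NOT satisfied.
A prefix code with these lengths CANNOT exist.

Kraft sum = 1.03125. Not satisfied.


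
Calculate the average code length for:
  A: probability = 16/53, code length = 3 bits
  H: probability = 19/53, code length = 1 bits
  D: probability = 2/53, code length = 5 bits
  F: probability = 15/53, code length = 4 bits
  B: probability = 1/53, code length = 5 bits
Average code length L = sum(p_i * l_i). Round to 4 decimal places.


Weighted contributions p_i * l_i:
  A: (16/53) * 3 = 48/53
  H: (19/53) * 1 = 19/53
  D: (2/53) * 5 = 10/53
  F: (15/53) * 4 = 60/53
  B: (1/53) * 5 = 5/53
Sum = (48 + 19 + 10 + 60 + 5)/53 = 142/53

L = 142/53 = 2.6792 bits/symbol


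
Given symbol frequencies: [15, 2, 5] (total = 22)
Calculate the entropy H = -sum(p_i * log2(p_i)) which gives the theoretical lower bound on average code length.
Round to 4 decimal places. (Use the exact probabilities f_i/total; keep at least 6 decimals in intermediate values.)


Per-symbol terms -p_i * log2(p_i) with p_i = f_i/22:
  p = 15/22 = 0.681818: log2(p) = -0.552541, -p*log2(p) = 0.376733
  p = 2/22 = 0.090909: log2(p) = -3.459432, -p*log2(p) = 0.314494
  p = 5/22 = 0.227273: log2(p) = -2.137504, -p*log2(p) = 0.485796
H = 0.376733 + 0.314494 + 0.485796 = 1.177023

H = 1.177 bits/symbol


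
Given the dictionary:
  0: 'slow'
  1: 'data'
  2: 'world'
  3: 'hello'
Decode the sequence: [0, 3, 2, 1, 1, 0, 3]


Look up each index in the dictionary:
  0 -> 'slow'
  3 -> 'hello'
  2 -> 'world'
  1 -> 'data'
  1 -> 'data'
  0 -> 'slow'
  3 -> 'hello'

Decoded: "slow hello world data data slow hello"


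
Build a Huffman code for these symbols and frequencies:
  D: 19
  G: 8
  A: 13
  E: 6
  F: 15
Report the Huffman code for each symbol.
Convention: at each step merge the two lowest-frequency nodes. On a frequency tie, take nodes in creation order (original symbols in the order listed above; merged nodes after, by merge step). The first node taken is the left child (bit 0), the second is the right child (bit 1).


Huffman tree construction:
Step 1: Merge E(6) + G(8) = 14
Step 2: Merge A(13) + (E+G)(14) = 27
Step 3: Merge F(15) + D(19) = 34
Step 4: Merge (A+(E+G))(27) + (F+D)(34) = 61
Read each symbol's code off the tree from the root (left child = 0, right child = 1).

Codes:
  D: 11 (length 2)
  G: 011 (length 3)
  A: 00 (length 2)
  E: 010 (length 3)
  F: 10 (length 2)
Average code length: 136/61 = 2.2295 bits/symbol


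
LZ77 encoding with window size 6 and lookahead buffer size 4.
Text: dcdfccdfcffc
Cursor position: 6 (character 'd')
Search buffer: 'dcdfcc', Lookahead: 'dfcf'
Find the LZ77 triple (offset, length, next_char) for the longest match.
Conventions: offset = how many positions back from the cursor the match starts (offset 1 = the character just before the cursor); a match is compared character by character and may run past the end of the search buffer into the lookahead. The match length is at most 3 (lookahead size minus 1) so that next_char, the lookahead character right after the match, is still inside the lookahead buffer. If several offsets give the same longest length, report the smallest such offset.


Try each offset into the search buffer:
  offset=1 (pos 5, char 'c'): match length 0
  offset=2 (pos 4, char 'c'): match length 0
  offset=3 (pos 3, char 'f'): match length 0
  offset=4 (pos 2, char 'd'): match length 3
  offset=5 (pos 1, char 'c'): match length 0
  offset=6 (pos 0, char 'd'): match length 1
Longest match has length 3 at offset 4.
next_char = character at position 6 + 3 = 9 -> 'f'

Best match: offset=4, length=3 (matching 'dfc' starting at position 2)
LZ77 triple: (4, 3, 'f')


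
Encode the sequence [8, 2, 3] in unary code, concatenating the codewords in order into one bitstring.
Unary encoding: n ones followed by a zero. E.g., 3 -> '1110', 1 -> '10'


Encode each number as n ones followed by a terminating 0:
  8 -> 111111110 (9 bits)
  2 -> 110 (3 bits)
  3 -> 1110 (4 bits)
Total length = 9 + 3 + 4 = 16 bits.

Unary([8, 2, 3]) = 1111111101101110 (16 bits)


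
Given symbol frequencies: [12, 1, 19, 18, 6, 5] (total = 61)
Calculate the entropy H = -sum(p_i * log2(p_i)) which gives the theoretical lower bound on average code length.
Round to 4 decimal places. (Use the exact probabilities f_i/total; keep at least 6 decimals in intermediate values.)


Per-symbol terms -p_i * log2(p_i) with p_i = f_i/61:
  p = 12/61 = 0.196721: log2(p) = -2.345775, -p*log2(p) = 0.461464
  p = 1/61 = 0.016393: log2(p) = -5.930737, -p*log2(p) = 0.097225
  p = 19/61 = 0.311475: log2(p) = -1.682810, -p*log2(p) = 0.524154
  p = 18/61 = 0.295082: log2(p) = -1.760812, -p*log2(p) = 0.519584
  p = 6/61 = 0.098361: log2(p) = -3.345775, -p*log2(p) = 0.329093
  p = 5/61 = 0.081967: log2(p) = -3.608809, -p*log2(p) = 0.295804
H = 0.461464 + 0.097225 + 0.524154 + 0.519584 + 0.329093 + 0.295804 = 2.227324

H = 2.2273 bits/symbol


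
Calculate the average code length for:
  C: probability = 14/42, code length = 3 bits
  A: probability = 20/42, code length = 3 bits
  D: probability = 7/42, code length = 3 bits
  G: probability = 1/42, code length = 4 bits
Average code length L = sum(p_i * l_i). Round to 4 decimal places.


Weighted contributions p_i * l_i:
  C: (14/42) * 3 = 42/42
  A: (20/42) * 3 = 60/42
  D: (7/42) * 3 = 21/42
  G: (1/42) * 4 = 4/42
Sum = (42 + 60 + 21 + 4)/42 = 127/42

L = 127/42 = 3.0238 bits/symbol


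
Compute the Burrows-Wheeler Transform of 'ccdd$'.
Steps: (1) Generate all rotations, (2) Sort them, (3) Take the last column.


Rotations (sorted):
  0: $ccdd -> last char: d
  1: ccdd$ -> last char: $
  2: cdd$c -> last char: c
  3: d$ccd -> last char: d
  4: dd$cc -> last char: c


BWT = d$cdc


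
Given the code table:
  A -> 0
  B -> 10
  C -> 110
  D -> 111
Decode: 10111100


Decoding:
10 -> B
111 -> D
10 -> B
0 -> A


Result: BDBA


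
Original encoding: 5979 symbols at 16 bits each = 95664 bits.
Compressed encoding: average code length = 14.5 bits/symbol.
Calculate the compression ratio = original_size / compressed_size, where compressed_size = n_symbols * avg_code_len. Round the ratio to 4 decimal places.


original_size = n_symbols * orig_bits = 5979 * 16 = 95664 bits
compressed_size = n_symbols * avg_code_len = 5979 * 14.5 = 86695.5 bits
ratio = original_size / compressed_size = 95664 / 86695.5 = 1.1034

Compression ratio = 1.1034


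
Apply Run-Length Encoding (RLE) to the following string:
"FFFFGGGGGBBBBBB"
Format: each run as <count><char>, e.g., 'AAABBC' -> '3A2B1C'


Scanning runs left to right:
  i=0: run of 'F' x 4 -> '4F'
  i=4: run of 'G' x 5 -> '5G'
  i=9: run of 'B' x 6 -> '6B'

RLE = 4F5G6B


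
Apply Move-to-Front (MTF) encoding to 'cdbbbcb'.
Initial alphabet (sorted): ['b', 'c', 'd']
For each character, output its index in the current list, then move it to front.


MTF encoding:
'c': index 1 in ['b', 'c', 'd'] -> ['c', 'b', 'd']
'd': index 2 in ['c', 'b', 'd'] -> ['d', 'c', 'b']
'b': index 2 in ['d', 'c', 'b'] -> ['b', 'd', 'c']
'b': index 0 in ['b', 'd', 'c'] -> ['b', 'd', 'c']
'b': index 0 in ['b', 'd', 'c'] -> ['b', 'd', 'c']
'c': index 2 in ['b', 'd', 'c'] -> ['c', 'b', 'd']
'b': index 1 in ['c', 'b', 'd'] -> ['b', 'c', 'd']


Output: [1, 2, 2, 0, 0, 2, 1]


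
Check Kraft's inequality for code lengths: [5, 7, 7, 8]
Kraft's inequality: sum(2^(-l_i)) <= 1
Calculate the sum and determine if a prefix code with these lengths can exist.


Sum = 2^(-5) + 2^(-7) + 2^(-7) + 2^(-8)
    = 0.03125 + 0.0078125 + 0.0078125 + 0.00390625
    = 13/256 = 0.05078125
Since 0.05078125 <= 1, Kraft's inequality IS satisfied.
A prefix code with these lengths CAN exist.

Kraft sum = 0.05078125. Satisfied.


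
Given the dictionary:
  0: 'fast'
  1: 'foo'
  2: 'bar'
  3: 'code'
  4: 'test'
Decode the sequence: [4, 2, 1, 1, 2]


Look up each index in the dictionary:
  4 -> 'test'
  2 -> 'bar'
  1 -> 'foo'
  1 -> 'foo'
  2 -> 'bar'

Decoded: "test bar foo foo bar"


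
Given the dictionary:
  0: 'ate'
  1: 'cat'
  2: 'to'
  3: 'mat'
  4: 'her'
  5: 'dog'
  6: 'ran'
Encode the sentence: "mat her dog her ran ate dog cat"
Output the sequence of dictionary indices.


Look up each word in the dictionary:
  'mat' -> 3
  'her' -> 4
  'dog' -> 5
  'her' -> 4
  'ran' -> 6
  'ate' -> 0
  'dog' -> 5
  'cat' -> 1

Encoded: [3, 4, 5, 4, 6, 0, 5, 1]


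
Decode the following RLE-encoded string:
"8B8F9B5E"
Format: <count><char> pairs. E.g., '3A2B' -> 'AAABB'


Expanding each <count><char> pair:
  8B -> 'BBBBBBBB'
  8F -> 'FFFFFFFF'
  9B -> 'BBBBBBBBB'
  5E -> 'EEEEE'

Decoded = BBBBBBBBFFFFFFFFBBBBBBBBBEEEEE


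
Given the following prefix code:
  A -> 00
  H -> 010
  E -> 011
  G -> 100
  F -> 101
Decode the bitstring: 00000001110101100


Decoding step by step:
Bits 00 -> A
Bits 00 -> A
Bits 00 -> A
Bits 011 -> E
Bits 101 -> F
Bits 011 -> E
Bits 00 -> A


Decoded message: AAAEFEA


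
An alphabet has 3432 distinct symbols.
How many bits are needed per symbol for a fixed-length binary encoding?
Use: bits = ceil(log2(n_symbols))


log2(3432) = 11.7448
Bracket: 2^11 = 2048 < 3432 <= 2^12 = 4096
So ceil(log2(3432)) = 12

bits = ceil(log2(3432)) = ceil(11.7448) = 12 bits


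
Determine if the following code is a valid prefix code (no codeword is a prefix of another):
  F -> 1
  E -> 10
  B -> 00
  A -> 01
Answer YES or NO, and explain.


Checking each pair (does one codeword prefix another?):
  F='1' vs E='10': prefix -- VIOLATION

NO -- this is NOT a valid prefix code. F (1) is a prefix of E (10).


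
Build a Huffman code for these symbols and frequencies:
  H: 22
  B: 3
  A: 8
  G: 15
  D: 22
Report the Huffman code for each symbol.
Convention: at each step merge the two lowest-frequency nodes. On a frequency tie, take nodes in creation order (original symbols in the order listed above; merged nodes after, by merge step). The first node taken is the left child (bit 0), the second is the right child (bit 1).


Huffman tree construction:
Step 1: Merge B(3) + A(8) = 11
Step 2: Merge (B+A)(11) + G(15) = 26
Step 3: Merge H(22) + D(22) = 44
Step 4: Merge ((B+A)+G)(26) + (H+D)(44) = 70
Read each symbol's code off the tree from the root (left child = 0, right child = 1).

Codes:
  H: 10 (length 2)
  B: 000 (length 3)
  A: 001 (length 3)
  G: 01 (length 2)
  D: 11 (length 2)
Average code length: 151/70 = 2.1571 bits/symbol


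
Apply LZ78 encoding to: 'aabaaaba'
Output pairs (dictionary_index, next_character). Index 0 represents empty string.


LZ78 encoding steps:
Dictionary: {0: ''}
Step 1: w='' (idx 0), next='a' -> output (0, 'a'), add 'a' as idx 1
Step 2: w='a' (idx 1), next='b' -> output (1, 'b'), add 'ab' as idx 2
Step 3: w='a' (idx 1), next='a' -> output (1, 'a'), add 'aa' as idx 3
Step 4: w='ab' (idx 2), next='a' -> output (2, 'a'), add 'aba' as idx 4


Encoded: [(0, 'a'), (1, 'b'), (1, 'a'), (2, 'a')]


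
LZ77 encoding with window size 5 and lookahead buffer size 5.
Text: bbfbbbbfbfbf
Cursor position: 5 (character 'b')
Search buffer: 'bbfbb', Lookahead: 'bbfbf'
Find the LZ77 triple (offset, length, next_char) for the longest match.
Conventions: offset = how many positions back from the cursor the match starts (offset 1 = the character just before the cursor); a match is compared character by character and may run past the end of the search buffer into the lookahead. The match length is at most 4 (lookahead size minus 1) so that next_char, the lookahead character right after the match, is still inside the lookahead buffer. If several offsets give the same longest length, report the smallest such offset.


Try each offset into the search buffer:
  offset=1 (pos 4, char 'b'): match length 2
  offset=2 (pos 3, char 'b'): match length 2
  offset=3 (pos 2, char 'f'): match length 0
  offset=4 (pos 1, char 'b'): match length 1
  offset=5 (pos 0, char 'b'): match length 4
Longest match has length 4 at offset 5.
next_char = character at position 5 + 4 = 9 -> 'f'

Best match: offset=5, length=4 (matching 'bbfb' starting at position 0)
LZ77 triple: (5, 4, 'f')


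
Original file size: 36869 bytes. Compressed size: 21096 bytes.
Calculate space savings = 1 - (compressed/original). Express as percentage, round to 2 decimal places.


ratio = compressed/original = 21096/36869 = 0.572188
savings = 1 - ratio = 1 - 0.572188 = 0.427812
as a percentage: 0.427812 * 100 = 42.78%

Space savings = 1 - 21096/36869 = 42.78%


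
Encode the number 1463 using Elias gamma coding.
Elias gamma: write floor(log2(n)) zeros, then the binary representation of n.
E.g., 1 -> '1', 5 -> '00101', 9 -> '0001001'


num_bits = floor(log2(1463)) + 1 = 11
leading_zeros = num_bits - 1 = 10
binary(1463) = 10110110111

Elias gamma(1463) = '0000000000' + '10110110111' = 000000000010110110111 (21 bits)


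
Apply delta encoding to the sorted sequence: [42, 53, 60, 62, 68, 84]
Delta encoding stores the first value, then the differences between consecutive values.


First value: 42
Deltas:
  53 - 42 = 11
  60 - 53 = 7
  62 - 60 = 2
  68 - 62 = 6
  84 - 68 = 16


Delta encoded: [42, 11, 7, 2, 6, 16]


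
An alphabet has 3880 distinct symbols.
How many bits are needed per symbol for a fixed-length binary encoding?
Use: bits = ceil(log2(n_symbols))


log2(3880) = 11.9218
Bracket: 2^11 = 2048 < 3880 <= 2^12 = 4096
So ceil(log2(3880)) = 12

bits = ceil(log2(3880)) = ceil(11.9218) = 12 bits


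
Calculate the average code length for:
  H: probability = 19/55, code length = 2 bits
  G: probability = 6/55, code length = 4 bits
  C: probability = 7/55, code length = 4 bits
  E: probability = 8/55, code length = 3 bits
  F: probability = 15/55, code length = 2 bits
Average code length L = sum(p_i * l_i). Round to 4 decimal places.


Weighted contributions p_i * l_i:
  H: (19/55) * 2 = 38/55
  G: (6/55) * 4 = 24/55
  C: (7/55) * 4 = 28/55
  E: (8/55) * 3 = 24/55
  F: (15/55) * 2 = 30/55
Sum = (38 + 24 + 28 + 24 + 30)/55 = 144/55

L = 144/55 = 2.6182 bits/symbol


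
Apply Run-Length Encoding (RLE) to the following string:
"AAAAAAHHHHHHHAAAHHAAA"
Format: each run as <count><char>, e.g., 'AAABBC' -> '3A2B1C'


Scanning runs left to right:
  i=0: run of 'A' x 6 -> '6A'
  i=6: run of 'H' x 7 -> '7H'
  i=13: run of 'A' x 3 -> '3A'
  i=16: run of 'H' x 2 -> '2H'
  i=18: run of 'A' x 3 -> '3A'

RLE = 6A7H3A2H3A


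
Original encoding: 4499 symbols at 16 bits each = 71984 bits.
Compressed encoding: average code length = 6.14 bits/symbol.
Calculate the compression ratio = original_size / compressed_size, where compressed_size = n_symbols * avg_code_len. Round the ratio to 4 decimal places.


original_size = n_symbols * orig_bits = 4499 * 16 = 71984 bits
compressed_size = n_symbols * avg_code_len = 4499 * 6.14 = 27623.86 bits
ratio = original_size / compressed_size = 71984 / 27623.86 = 2.6059

Compression ratio = 2.6059


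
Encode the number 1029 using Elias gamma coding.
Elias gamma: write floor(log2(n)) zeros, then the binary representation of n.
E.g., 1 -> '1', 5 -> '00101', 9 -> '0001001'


num_bits = floor(log2(1029)) + 1 = 11
leading_zeros = num_bits - 1 = 10
binary(1029) = 10000000101

Elias gamma(1029) = '0000000000' + '10000000101' = 000000000010000000101 (21 bits)


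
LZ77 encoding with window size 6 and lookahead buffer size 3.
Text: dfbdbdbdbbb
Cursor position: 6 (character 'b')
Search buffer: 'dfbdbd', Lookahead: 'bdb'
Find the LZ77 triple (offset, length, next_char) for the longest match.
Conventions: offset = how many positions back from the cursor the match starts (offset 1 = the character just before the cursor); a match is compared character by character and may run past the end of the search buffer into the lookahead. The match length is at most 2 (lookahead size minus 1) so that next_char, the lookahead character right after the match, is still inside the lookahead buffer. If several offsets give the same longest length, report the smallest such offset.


Try each offset into the search buffer:
  offset=1 (pos 5, char 'd'): match length 0
  offset=2 (pos 4, char 'b'): match length 2
  offset=3 (pos 3, char 'd'): match length 0
  offset=4 (pos 2, char 'b'): match length 2
  offset=5 (pos 1, char 'f'): match length 0
  offset=6 (pos 0, char 'd'): match length 0
Longest match has length 2, found at offsets 2, 4; take the smallest, offset 2.
next_char = character at position 6 + 2 = 8 -> 'b'

Best match: offset=2, length=2 (matching 'bd' starting at position 4)
LZ77 triple: (2, 2, 'b')


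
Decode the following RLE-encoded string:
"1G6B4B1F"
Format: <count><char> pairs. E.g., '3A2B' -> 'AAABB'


Expanding each <count><char> pair:
  1G -> 'G'
  6B -> 'BBBBBB'
  4B -> 'BBBB'
  1F -> 'F'

Decoded = GBBBBBBBBBBF


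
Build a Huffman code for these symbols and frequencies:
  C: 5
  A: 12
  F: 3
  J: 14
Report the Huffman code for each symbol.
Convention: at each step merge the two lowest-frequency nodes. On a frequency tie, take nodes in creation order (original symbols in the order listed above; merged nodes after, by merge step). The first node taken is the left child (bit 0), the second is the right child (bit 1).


Huffman tree construction:
Step 1: Merge F(3) + C(5) = 8
Step 2: Merge (F+C)(8) + A(12) = 20
Step 3: Merge J(14) + ((F+C)+A)(20) = 34
Read each symbol's code off the tree from the root (left child = 0, right child = 1).

Codes:
  C: 101 (length 3)
  A: 11 (length 2)
  F: 100 (length 3)
  J: 0 (length 1)
Average code length: 62/34 = 1.8235 bits/symbol


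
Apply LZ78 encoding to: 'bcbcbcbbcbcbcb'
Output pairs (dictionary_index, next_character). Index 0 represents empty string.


LZ78 encoding steps:
Dictionary: {0: ''}
Step 1: w='' (idx 0), next='b' -> output (0, 'b'), add 'b' as idx 1
Step 2: w='' (idx 0), next='c' -> output (0, 'c'), add 'c' as idx 2
Step 3: w='b' (idx 1), next='c' -> output (1, 'c'), add 'bc' as idx 3
Step 4: w='bc' (idx 3), next='b' -> output (3, 'b'), add 'bcb' as idx 4
Step 5: w='bcb' (idx 4), next='c' -> output (4, 'c'), add 'bcbc' as idx 5
Step 6: w='bcb' (idx 4), end of input -> output (4, '')


Encoded: [(0, 'b'), (0, 'c'), (1, 'c'), (3, 'b'), (4, 'c'), (4, '')]


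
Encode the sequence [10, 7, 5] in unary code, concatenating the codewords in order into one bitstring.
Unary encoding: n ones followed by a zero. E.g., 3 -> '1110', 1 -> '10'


Encode each number as n ones followed by a terminating 0:
  10 -> 11111111110 (11 bits)
  7 -> 11111110 (8 bits)
  5 -> 111110 (6 bits)
Total length = 11 + 8 + 6 = 25 bits.

Unary([10, 7, 5]) = 1111111111011111110111110 (25 bits)


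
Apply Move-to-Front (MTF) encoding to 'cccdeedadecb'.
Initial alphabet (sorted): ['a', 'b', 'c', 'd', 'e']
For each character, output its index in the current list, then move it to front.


MTF encoding:
'c': index 2 in ['a', 'b', 'c', 'd', 'e'] -> ['c', 'a', 'b', 'd', 'e']
'c': index 0 in ['c', 'a', 'b', 'd', 'e'] -> ['c', 'a', 'b', 'd', 'e']
'c': index 0 in ['c', 'a', 'b', 'd', 'e'] -> ['c', 'a', 'b', 'd', 'e']
'd': index 3 in ['c', 'a', 'b', 'd', 'e'] -> ['d', 'c', 'a', 'b', 'e']
'e': index 4 in ['d', 'c', 'a', 'b', 'e'] -> ['e', 'd', 'c', 'a', 'b']
'e': index 0 in ['e', 'd', 'c', 'a', 'b'] -> ['e', 'd', 'c', 'a', 'b']
'd': index 1 in ['e', 'd', 'c', 'a', 'b'] -> ['d', 'e', 'c', 'a', 'b']
'a': index 3 in ['d', 'e', 'c', 'a', 'b'] -> ['a', 'd', 'e', 'c', 'b']
'd': index 1 in ['a', 'd', 'e', 'c', 'b'] -> ['d', 'a', 'e', 'c', 'b']
'e': index 2 in ['d', 'a', 'e', 'c', 'b'] -> ['e', 'd', 'a', 'c', 'b']
'c': index 3 in ['e', 'd', 'a', 'c', 'b'] -> ['c', 'e', 'd', 'a', 'b']
'b': index 4 in ['c', 'e', 'd', 'a', 'b'] -> ['b', 'c', 'e', 'd', 'a']


Output: [2, 0, 0, 3, 4, 0, 1, 3, 1, 2, 3, 4]


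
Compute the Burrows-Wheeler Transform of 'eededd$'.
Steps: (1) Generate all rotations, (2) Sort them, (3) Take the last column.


Rotations (sorted):
  0: $eededd -> last char: d
  1: d$eeded -> last char: d
  2: dd$eede -> last char: e
  3: dedd$ee -> last char: e
  4: edd$eed -> last char: d
  5: ededd$e -> last char: e
  6: eededd$ -> last char: $


BWT = ddeede$


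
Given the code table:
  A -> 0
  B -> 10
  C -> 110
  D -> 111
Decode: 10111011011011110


Decoding:
10 -> B
111 -> D
0 -> A
110 -> C
110 -> C
111 -> D
10 -> B


Result: BDACCDB


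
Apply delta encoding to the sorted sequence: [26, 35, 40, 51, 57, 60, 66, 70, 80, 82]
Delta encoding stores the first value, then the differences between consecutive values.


First value: 26
Deltas:
  35 - 26 = 9
  40 - 35 = 5
  51 - 40 = 11
  57 - 51 = 6
  60 - 57 = 3
  66 - 60 = 6
  70 - 66 = 4
  80 - 70 = 10
  82 - 80 = 2


Delta encoded: [26, 9, 5, 11, 6, 3, 6, 4, 10, 2]


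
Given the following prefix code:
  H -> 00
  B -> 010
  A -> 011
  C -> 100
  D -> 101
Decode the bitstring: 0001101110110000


Decoding step by step:
Bits 00 -> H
Bits 011 -> A
Bits 011 -> A
Bits 101 -> D
Bits 100 -> C
Bits 00 -> H


Decoded message: HAADCH


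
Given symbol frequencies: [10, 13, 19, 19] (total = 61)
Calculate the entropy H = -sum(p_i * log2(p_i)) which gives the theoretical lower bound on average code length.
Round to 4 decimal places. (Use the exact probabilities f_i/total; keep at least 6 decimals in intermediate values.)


Per-symbol terms -p_i * log2(p_i) with p_i = f_i/61:
  p = 10/61 = 0.163934: log2(p) = -2.608809, -p*log2(p) = 0.427674
  p = 13/61 = 0.213115: log2(p) = -2.230298, -p*log2(p) = 0.475309
  p = 19/61 = 0.311475: log2(p) = -1.682810, -p*log2(p) = 0.524154
  p = 19/61 = 0.311475: log2(p) = -1.682810, -p*log2(p) = 0.524154
H = 0.427674 + 0.475309 + 0.524154 + 0.524154 = 1.951291

H = 1.9513 bits/symbol


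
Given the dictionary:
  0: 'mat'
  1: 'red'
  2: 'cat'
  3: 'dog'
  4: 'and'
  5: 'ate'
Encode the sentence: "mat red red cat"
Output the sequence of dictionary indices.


Look up each word in the dictionary:
  'mat' -> 0
  'red' -> 1
  'red' -> 1
  'cat' -> 2

Encoded: [0, 1, 1, 2]


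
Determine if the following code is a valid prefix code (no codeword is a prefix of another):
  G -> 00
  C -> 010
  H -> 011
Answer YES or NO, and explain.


Checking each pair (does one codeword prefix another?):
  G='00' vs C='010': no prefix
  G='00' vs H='011': no prefix
  C='010' vs G='00': no prefix
  C='010' vs H='011': no prefix
  H='011' vs G='00': no prefix
  H='011' vs C='010': no prefix
No violation found over all pairs.

YES -- this is a valid prefix code. No codeword is a prefix of any other codeword.


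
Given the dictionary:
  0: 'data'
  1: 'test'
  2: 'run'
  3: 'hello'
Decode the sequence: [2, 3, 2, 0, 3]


Look up each index in the dictionary:
  2 -> 'run'
  3 -> 'hello'
  2 -> 'run'
  0 -> 'data'
  3 -> 'hello'

Decoded: "run hello run data hello"


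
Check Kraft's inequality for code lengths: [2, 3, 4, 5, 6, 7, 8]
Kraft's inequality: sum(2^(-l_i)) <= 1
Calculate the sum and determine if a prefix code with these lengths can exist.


Sum = 2^(-2) + 2^(-3) + 2^(-4) + 2^(-5) + 2^(-6) + 2^(-7) + 2^(-8)
    = 0.25 + 0.125 + 0.0625 + 0.03125 + 0.015625 + 0.0078125 + 0.00390625
    = 127/256 = 0.49609375
Since 0.49609375 <= 1, Kraft's inequality IS satisfied.
A prefix code with these lengths CAN exist.

Kraft sum = 0.49609375. Satisfied.


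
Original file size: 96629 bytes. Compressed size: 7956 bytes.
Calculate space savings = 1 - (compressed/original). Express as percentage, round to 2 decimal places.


ratio = compressed/original = 7956/96629 = 0.082336
savings = 1 - ratio = 1 - 0.082336 = 0.917664
as a percentage: 0.917664 * 100 = 91.77%

Space savings = 1 - 7956/96629 = 91.77%


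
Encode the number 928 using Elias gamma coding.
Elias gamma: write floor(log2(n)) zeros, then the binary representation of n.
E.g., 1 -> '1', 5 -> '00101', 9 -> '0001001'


num_bits = floor(log2(928)) + 1 = 10
leading_zeros = num_bits - 1 = 9
binary(928) = 1110100000

Elias gamma(928) = '000000000' + '1110100000' = 0000000001110100000 (19 bits)


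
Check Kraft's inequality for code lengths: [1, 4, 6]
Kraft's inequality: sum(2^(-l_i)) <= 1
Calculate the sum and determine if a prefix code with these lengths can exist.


Sum = 2^(-1) + 2^(-4) + 2^(-6)
    = 0.5 + 0.0625 + 0.015625
    = 37/64 = 0.578125
Since 0.578125 <= 1, Kraft's inequality IS satisfied.
A prefix code with these lengths CAN exist.

Kraft sum = 0.578125. Satisfied.


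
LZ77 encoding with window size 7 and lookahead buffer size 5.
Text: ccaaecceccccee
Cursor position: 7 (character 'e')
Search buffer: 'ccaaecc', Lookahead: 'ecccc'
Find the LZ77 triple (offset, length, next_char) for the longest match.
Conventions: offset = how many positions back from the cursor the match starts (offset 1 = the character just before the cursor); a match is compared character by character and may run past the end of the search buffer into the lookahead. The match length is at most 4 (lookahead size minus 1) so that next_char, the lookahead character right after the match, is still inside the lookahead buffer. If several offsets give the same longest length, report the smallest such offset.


Try each offset into the search buffer:
  offset=1 (pos 6, char 'c'): match length 0
  offset=2 (pos 5, char 'c'): match length 0
  offset=3 (pos 4, char 'e'): match length 3
  offset=4 (pos 3, char 'a'): match length 0
  offset=5 (pos 2, char 'a'): match length 0
  offset=6 (pos 1, char 'c'): match length 0
  offset=7 (pos 0, char 'c'): match length 0
Longest match has length 3 at offset 3.
next_char = character at position 7 + 3 = 10 -> 'c'

Best match: offset=3, length=3 (matching 'ecc' starting at position 4)
LZ77 triple: (3, 3, 'c')


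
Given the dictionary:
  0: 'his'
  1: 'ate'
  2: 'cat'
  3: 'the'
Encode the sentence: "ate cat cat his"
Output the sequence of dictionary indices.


Look up each word in the dictionary:
  'ate' -> 1
  'cat' -> 2
  'cat' -> 2
  'his' -> 0

Encoded: [1, 2, 2, 0]


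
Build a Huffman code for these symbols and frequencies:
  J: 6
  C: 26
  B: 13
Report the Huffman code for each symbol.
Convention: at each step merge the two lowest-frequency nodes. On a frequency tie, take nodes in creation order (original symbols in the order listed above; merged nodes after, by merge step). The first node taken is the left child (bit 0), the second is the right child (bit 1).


Huffman tree construction:
Step 1: Merge J(6) + B(13) = 19
Step 2: Merge (J+B)(19) + C(26) = 45
Read each symbol's code off the tree from the root (left child = 0, right child = 1).

Codes:
  J: 00 (length 2)
  C: 1 (length 1)
  B: 01 (length 2)
Average code length: 64/45 = 1.4222 bits/symbol


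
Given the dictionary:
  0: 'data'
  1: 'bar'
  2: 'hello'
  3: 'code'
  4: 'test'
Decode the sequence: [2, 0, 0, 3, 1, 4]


Look up each index in the dictionary:
  2 -> 'hello'
  0 -> 'data'
  0 -> 'data'
  3 -> 'code'
  1 -> 'bar'
  4 -> 'test'

Decoded: "hello data data code bar test"


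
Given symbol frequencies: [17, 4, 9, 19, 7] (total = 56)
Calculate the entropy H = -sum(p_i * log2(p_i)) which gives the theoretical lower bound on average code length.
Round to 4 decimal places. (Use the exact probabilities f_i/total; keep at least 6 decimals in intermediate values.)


Per-symbol terms -p_i * log2(p_i) with p_i = f_i/56:
  p = 17/56 = 0.303571: log2(p) = -1.719892, -p*log2(p) = 0.522110
  p = 4/56 = 0.071429: log2(p) = -3.807355, -p*log2(p) = 0.271954
  p = 9/56 = 0.160714: log2(p) = -2.637430, -p*log2(p) = 0.423873
  p = 19/56 = 0.339286: log2(p) = -1.559427, -p*log2(p) = 0.529091
  p = 7/56 = 0.125000: log2(p) = -3.000000, -p*log2(p) = 0.375000
H = 0.522110 + 0.271954 + 0.423873 + 0.529091 + 0.375000 = 2.122028

H = 2.122 bits/symbol


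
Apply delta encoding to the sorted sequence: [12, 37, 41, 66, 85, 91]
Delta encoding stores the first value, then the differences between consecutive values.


First value: 12
Deltas:
  37 - 12 = 25
  41 - 37 = 4
  66 - 41 = 25
  85 - 66 = 19
  91 - 85 = 6


Delta encoded: [12, 25, 4, 25, 19, 6]


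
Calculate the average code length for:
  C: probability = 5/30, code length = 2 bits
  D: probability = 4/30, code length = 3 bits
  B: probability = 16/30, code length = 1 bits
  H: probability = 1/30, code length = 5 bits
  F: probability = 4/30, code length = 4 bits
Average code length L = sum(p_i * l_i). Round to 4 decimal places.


Weighted contributions p_i * l_i:
  C: (5/30) * 2 = 10/30
  D: (4/30) * 3 = 12/30
  B: (16/30) * 1 = 16/30
  H: (1/30) * 5 = 5/30
  F: (4/30) * 4 = 16/30
Sum = (10 + 12 + 16 + 5 + 16)/30 = 59/30

L = 59/30 = 1.9667 bits/symbol


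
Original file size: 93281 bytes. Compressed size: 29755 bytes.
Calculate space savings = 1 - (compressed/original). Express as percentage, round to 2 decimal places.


ratio = compressed/original = 29755/93281 = 0.318982
savings = 1 - ratio = 1 - 0.318982 = 0.681018
as a percentage: 0.681018 * 100 = 68.1%

Space savings = 1 - 29755/93281 = 68.1%


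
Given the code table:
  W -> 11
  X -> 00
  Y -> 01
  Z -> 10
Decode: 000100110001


Decoding:
00 -> X
01 -> Y
00 -> X
11 -> W
00 -> X
01 -> Y


Result: XYXWXY


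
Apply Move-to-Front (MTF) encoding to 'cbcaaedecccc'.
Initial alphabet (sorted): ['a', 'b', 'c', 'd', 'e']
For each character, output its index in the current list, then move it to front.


MTF encoding:
'c': index 2 in ['a', 'b', 'c', 'd', 'e'] -> ['c', 'a', 'b', 'd', 'e']
'b': index 2 in ['c', 'a', 'b', 'd', 'e'] -> ['b', 'c', 'a', 'd', 'e']
'c': index 1 in ['b', 'c', 'a', 'd', 'e'] -> ['c', 'b', 'a', 'd', 'e']
'a': index 2 in ['c', 'b', 'a', 'd', 'e'] -> ['a', 'c', 'b', 'd', 'e']
'a': index 0 in ['a', 'c', 'b', 'd', 'e'] -> ['a', 'c', 'b', 'd', 'e']
'e': index 4 in ['a', 'c', 'b', 'd', 'e'] -> ['e', 'a', 'c', 'b', 'd']
'd': index 4 in ['e', 'a', 'c', 'b', 'd'] -> ['d', 'e', 'a', 'c', 'b']
'e': index 1 in ['d', 'e', 'a', 'c', 'b'] -> ['e', 'd', 'a', 'c', 'b']
'c': index 3 in ['e', 'd', 'a', 'c', 'b'] -> ['c', 'e', 'd', 'a', 'b']
'c': index 0 in ['c', 'e', 'd', 'a', 'b'] -> ['c', 'e', 'd', 'a', 'b']
'c': index 0 in ['c', 'e', 'd', 'a', 'b'] -> ['c', 'e', 'd', 'a', 'b']
'c': index 0 in ['c', 'e', 'd', 'a', 'b'] -> ['c', 'e', 'd', 'a', 'b']


Output: [2, 2, 1, 2, 0, 4, 4, 1, 3, 0, 0, 0]


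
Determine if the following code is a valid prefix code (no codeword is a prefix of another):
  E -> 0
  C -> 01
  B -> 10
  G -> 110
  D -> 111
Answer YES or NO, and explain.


Checking each pair (does one codeword prefix another?):
  E='0' vs C='01': prefix -- VIOLATION

NO -- this is NOT a valid prefix code. E (0) is a prefix of C (01).


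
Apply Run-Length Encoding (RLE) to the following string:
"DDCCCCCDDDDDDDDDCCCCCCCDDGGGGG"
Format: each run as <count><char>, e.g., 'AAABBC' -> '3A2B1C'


Scanning runs left to right:
  i=0: run of 'D' x 2 -> '2D'
  i=2: run of 'C' x 5 -> '5C'
  i=7: run of 'D' x 9 -> '9D'
  i=16: run of 'C' x 7 -> '7C'
  i=23: run of 'D' x 2 -> '2D'
  i=25: run of 'G' x 5 -> '5G'

RLE = 2D5C9D7C2D5G


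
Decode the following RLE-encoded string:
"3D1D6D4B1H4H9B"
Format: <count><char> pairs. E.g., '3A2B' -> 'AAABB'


Expanding each <count><char> pair:
  3D -> 'DDD'
  1D -> 'D'
  6D -> 'DDDDDD'
  4B -> 'BBBB'
  1H -> 'H'
  4H -> 'HHHH'
  9B -> 'BBBBBBBBB'

Decoded = DDDDDDDDDDBBBBHHHHHBBBBBBBBB


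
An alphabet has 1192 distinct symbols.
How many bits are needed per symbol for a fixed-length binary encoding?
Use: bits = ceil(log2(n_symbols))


log2(1192) = 10.2192
Bracket: 2^10 = 1024 < 1192 <= 2^11 = 2048
So ceil(log2(1192)) = 11

bits = ceil(log2(1192)) = ceil(10.2192) = 11 bits


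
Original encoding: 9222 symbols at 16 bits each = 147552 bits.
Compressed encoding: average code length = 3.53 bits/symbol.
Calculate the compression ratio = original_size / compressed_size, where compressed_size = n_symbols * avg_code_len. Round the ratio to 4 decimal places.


original_size = n_symbols * orig_bits = 9222 * 16 = 147552 bits
compressed_size = n_symbols * avg_code_len = 9222 * 3.53 = 32553.66 bits
ratio = original_size / compressed_size = 147552 / 32553.66 = 4.5326

Compression ratio = 4.5326


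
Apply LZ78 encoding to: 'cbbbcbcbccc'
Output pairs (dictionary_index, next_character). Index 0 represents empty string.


LZ78 encoding steps:
Dictionary: {0: ''}
Step 1: w='' (idx 0), next='c' -> output (0, 'c'), add 'c' as idx 1
Step 2: w='' (idx 0), next='b' -> output (0, 'b'), add 'b' as idx 2
Step 3: w='b' (idx 2), next='b' -> output (2, 'b'), add 'bb' as idx 3
Step 4: w='c' (idx 1), next='b' -> output (1, 'b'), add 'cb' as idx 4
Step 5: w='cb' (idx 4), next='c' -> output (4, 'c'), add 'cbc' as idx 5
Step 6: w='c' (idx 1), next='c' -> output (1, 'c'), add 'cc' as idx 6


Encoded: [(0, 'c'), (0, 'b'), (2, 'b'), (1, 'b'), (4, 'c'), (1, 'c')]


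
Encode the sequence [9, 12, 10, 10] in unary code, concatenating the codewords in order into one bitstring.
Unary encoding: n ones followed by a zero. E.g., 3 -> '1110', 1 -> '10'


Encode each number as n ones followed by a terminating 0:
  9 -> 1111111110 (10 bits)
  12 -> 1111111111110 (13 bits)
  10 -> 11111111110 (11 bits)
  10 -> 11111111110 (11 bits)
Total length = 10 + 13 + 11 + 11 = 45 bits.

Unary([9, 12, 10, 10]) = 111111111011111111111101111111111011111111110 (45 bits)


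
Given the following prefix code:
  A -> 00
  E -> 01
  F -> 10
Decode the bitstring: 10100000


Decoding step by step:
Bits 10 -> F
Bits 10 -> F
Bits 00 -> A
Bits 00 -> A


Decoded message: FFAA


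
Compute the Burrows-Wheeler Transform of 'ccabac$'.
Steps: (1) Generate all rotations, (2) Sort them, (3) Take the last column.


Rotations (sorted):
  0: $ccabac -> last char: c
  1: abac$cc -> last char: c
  2: ac$ccab -> last char: b
  3: bac$cca -> last char: a
  4: c$ccaba -> last char: a
  5: cabac$c -> last char: c
  6: ccabac$ -> last char: $


BWT = ccbaac$


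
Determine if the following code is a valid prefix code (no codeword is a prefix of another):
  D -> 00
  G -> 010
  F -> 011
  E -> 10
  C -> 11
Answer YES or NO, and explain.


Checking each pair (does one codeword prefix another?):
  D='00' vs G='010': no prefix
  D='00' vs F='011': no prefix
  D='00' vs E='10': no prefix
  D='00' vs C='11': no prefix
  G='010' vs D='00': no prefix
  G='010' vs F='011': no prefix
  G='010' vs E='10': no prefix
  G='010' vs C='11': no prefix
  F='011' vs D='00': no prefix
  F='011' vs G='010': no prefix
  F='011' vs E='10': no prefix
  F='011' vs C='11': no prefix
  E='10' vs D='00': no prefix
  E='10' vs G='010': no prefix
  E='10' vs F='011': no prefix
  E='10' vs C='11': no prefix
  C='11' vs D='00': no prefix
  C='11' vs G='010': no prefix
  C='11' vs F='011': no prefix
  C='11' vs E='10': no prefix
No violation found over all pairs.

YES -- this is a valid prefix code. No codeword is a prefix of any other codeword.
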